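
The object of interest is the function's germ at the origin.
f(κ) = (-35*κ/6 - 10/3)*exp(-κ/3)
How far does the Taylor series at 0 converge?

The radius of convergence is infinite.

The factor exp(-κ/3) is entire and contributes no finite singular point.
The polynomial part has no poles.
No finite singular points: the Taylor series at 0 converges everywhere.


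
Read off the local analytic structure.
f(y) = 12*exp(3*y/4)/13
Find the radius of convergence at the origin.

The factor exp(3*y/4) is entire and contributes no finite singular point.
The polynomial part has no poles.
No finite singular points: the Taylor series at 0 converges everywhere.

The radius of convergence is infinite.


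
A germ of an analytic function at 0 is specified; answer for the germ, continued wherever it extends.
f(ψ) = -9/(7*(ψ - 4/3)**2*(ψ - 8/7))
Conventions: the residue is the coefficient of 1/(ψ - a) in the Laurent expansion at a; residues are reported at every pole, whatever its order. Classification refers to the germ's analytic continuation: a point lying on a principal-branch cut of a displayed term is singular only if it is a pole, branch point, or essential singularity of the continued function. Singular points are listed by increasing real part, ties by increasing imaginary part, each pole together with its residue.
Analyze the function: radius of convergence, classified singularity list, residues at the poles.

Radius of convergence at 0: 8/7.
At 8/7: a pole of order 1; residue -567/16.
At 4/3: a pole of order 2; residue 567/16.

Denominator factor (ψ - 8/7): pole of order 1 at 8/7, modulus 8/7.
Denominator factor (ψ - 4/3)^2: pole of order 2 at 4/3, modulus 4/3.
The radius of convergence is the smallest modulus among the singular points: 8/7.
At the order-1 pole 8/7 set g(ψ) = (ψ - (8/7))*f(ψ) = -9/(7*(ψ - 4/3)**2).
Simple pole: residue = g(a) at a = 8/7, which is -567/16.
At the order-2 pole 4/3 set g(ψ) = (ψ - (4/3))^2*f(ψ) = -9/(7*(ψ - 8/7)).
Order-2 pole: residue = g'(a); g'(4/3) = 567/16, so the residue is 567/16.
List the singular points by increasing real part (a conjugate pair: the negative imaginary part first).


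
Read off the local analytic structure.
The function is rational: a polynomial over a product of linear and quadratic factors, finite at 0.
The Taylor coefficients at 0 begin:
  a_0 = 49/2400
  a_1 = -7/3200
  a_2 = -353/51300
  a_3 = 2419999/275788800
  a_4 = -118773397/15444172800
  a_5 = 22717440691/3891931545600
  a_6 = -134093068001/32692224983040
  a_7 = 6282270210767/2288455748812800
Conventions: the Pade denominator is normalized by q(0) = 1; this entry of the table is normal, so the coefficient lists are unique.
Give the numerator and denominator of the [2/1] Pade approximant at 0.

The Pade approximant has numerator coefficients [49/2400, 15516697/650649600, -1434616757/148348108800]; denominator coefficients [1, 2419999/1897728].

Taylor coefficients needed (read off): a_0 = 49/2400, a_1 = -7/3200, a_2 = -353/51300, a_3 = 2419999/275788800.
Write the denominator as Q(λ) = 1 + q1*λ. Requiring Q*f - P = O(λ^4) with deg P <= 2 kills the coefficients of λ^3..λ^3 in Q*f:
  λ^3: a_3 + q1*a_2 = 0, i.e. 2419999/275788800 + (-353/51300)*q1 = 0.
Solving this linear system: q1 = 2419999/1897728.
The numerator is Q*f truncated at degree 2: P0 = a_0 = 49/2400; P1 = a_1 + q1*a_0 = 15516697/650649600; P2 = a_2 + q1*a_1 = -1434616757/148348108800.


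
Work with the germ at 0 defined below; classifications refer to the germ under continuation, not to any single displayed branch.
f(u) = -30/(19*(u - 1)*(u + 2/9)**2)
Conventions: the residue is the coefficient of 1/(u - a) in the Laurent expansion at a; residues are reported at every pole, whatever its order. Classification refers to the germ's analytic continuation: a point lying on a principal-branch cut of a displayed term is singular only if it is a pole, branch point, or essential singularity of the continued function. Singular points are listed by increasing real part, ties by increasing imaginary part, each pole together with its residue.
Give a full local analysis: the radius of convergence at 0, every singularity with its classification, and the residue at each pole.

Denominator factor (u + 2/9)^2: pole of order 2 at -2/9, modulus 2/9.
Denominator factor (u - 1): pole of order 1 at 1, modulus 1.
The radius of convergence is the smallest modulus among the singular points: 2/9.
At the order-2 pole -2/9 set g(u) = (u - (-2/9))^2*f(u) = -30/(19*(u - 1)).
Order-2 pole: residue = g'(a); g'(-2/9) = 2430/2299, so the residue is 2430/2299.
At the order-1 pole 1 set g(u) = (u - (1))*f(u) = -30/(19*(u + 2/9)**2).
Simple pole: residue = g(a) at a = 1, which is -2430/2299.
List the singular points by increasing real part (a conjugate pair: the negative imaginary part first).

Radius of convergence at 0: 2/9.
At -2/9: a pole of order 2; residue 2430/2299.
At 1: a pole of order 1; residue -2430/2299.


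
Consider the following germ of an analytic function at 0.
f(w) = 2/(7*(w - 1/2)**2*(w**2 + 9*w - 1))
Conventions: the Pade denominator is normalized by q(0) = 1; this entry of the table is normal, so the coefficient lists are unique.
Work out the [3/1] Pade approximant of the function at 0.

The Pade approximant has numerator coefficients [-8/7, -2480/567, -6968/567, -14600/567]; denominator coefficients [1, -743/81].

Taylor coefficients needed (expand at 0): a_0 = -8/7, a_1 = -104/7, a_2 = -1040/7, a_3 = -9720/7, a_4 = -89160/7.
Write the denominator as Q(w) = 1 + q1*w. Requiring Q*f - P = O(w^5) with deg P <= 3 kills the coefficients of w^4..w^4 in Q*f:
  w^4: a_4 + q1*a_3 = 0, i.e. -89160/7 + (-9720/7)*q1 = 0.
Solving this linear system: q1 = -743/81.
The numerator is Q*f truncated at degree 3: P0 = a_0 = -8/7; P1 = a_1 + q1*a_0 = -2480/567; P2 = a_2 + q1*a_1 = -6968/567; P3 = a_3 + q1*a_2 = -14600/567.


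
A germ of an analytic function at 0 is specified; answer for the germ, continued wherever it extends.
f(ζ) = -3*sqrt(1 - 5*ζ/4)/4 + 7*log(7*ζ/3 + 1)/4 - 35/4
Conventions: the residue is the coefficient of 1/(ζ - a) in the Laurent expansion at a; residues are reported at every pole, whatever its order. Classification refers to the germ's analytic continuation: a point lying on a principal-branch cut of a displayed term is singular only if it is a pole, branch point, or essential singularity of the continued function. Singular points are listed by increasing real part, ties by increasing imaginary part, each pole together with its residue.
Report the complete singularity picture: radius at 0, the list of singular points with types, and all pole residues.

Branch term (7/4)*log(1 - ζ/(-3/7)): its argument vanishes at ζ = -3/7, a logarithmic branch point, modulus 3/7.
Branch term (-3/4)*sqrt(1 - ζ/(4/5)): its argument vanishes at ζ = 4/5, a square-root branch point, modulus 4/5.
The radius of convergence is the smallest modulus among the singular points: 3/7.
List the singular points by increasing real part (a conjugate pair: the negative imaginary part first).

Radius of convergence at 0: 3/7.
At -3/7: a logarithmic branch point.
At 4/5: an algebraic (square-root) branch point.


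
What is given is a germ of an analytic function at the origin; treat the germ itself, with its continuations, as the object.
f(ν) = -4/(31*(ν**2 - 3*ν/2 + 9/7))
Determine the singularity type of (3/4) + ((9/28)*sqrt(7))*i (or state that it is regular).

The point is a pole of order 1.

The denominator factor ν**2 - 3*ν/2 + 9/7 vanishes at (3/4) + ((9/28)*sqrt(7))*i and appears to the power 1; the numerator there equals -4/31, nonzero, and no other factor vanishes.
Hence a pole whose order is the multiplicity, 1.


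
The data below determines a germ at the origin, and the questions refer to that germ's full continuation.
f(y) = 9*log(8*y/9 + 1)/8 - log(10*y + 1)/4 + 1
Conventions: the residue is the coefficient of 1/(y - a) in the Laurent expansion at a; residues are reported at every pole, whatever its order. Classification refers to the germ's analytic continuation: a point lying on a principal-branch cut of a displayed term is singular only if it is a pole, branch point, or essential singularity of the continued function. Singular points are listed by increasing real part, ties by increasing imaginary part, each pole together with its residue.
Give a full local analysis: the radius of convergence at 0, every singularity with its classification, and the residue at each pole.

Branch term (-1/4)*log(1 - y/(-1/10)): its argument vanishes at y = -1/10, a logarithmic branch point, modulus 1/10.
Branch term (9/8)*log(1 - y/(-9/8)): its argument vanishes at y = -9/8, a logarithmic branch point, modulus 9/8.
The radius of convergence is the smallest modulus among the singular points: 1/10.
List the singular points by increasing real part (a conjugate pair: the negative imaginary part first).

Radius of convergence at 0: 1/10.
At -9/8: a logarithmic branch point.
At -1/10: a logarithmic branch point.


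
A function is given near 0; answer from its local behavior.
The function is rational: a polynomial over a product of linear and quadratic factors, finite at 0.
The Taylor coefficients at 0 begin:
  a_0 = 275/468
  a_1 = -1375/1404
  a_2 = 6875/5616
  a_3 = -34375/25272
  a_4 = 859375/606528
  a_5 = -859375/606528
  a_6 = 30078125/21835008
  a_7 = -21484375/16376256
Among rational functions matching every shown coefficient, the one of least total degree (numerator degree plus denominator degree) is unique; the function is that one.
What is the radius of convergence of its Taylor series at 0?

No rational of total degree below 2 reproduces all 8 coefficients; solving the [0/2] Pade equations on them gives f(ω) = 11/(13*(ω + 6/5)**2), whose expansion matches every shown term.
Denominator factor (ω + 6/5)^2: pole of order 2 at -6/5, modulus 6/5.
The radius of convergence is the smallest modulus among the singular points: 6/5.

The radius of convergence is 6/5.


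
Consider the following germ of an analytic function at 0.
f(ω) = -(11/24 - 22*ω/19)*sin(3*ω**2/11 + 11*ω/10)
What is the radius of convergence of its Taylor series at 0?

The factor -sin(3*ω**2/11 + 11*ω/10) is entire and contributes no finite singular point.
The polynomial part has no poles.
No finite singular points: the Taylor series at 0 converges everywhere.

The radius of convergence is infinite.


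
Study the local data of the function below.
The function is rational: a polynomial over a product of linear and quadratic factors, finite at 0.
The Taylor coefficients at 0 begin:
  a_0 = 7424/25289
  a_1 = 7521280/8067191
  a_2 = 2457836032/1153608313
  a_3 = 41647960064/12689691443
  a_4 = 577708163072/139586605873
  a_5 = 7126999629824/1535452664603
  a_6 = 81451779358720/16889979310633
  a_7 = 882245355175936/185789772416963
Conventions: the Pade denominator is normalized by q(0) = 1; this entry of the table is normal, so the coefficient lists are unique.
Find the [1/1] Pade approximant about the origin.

Taylor coefficients needed (read off): a_0 = 7424/25289, a_1 = 7521280/8067191, a_2 = 2457836032/1153608313.
Write the denominator as Q(r) = 1 + q1*r. Requiring Q*f - P = O(r^3) with deg P <= 1 kills the coefficients of r^2..r^2 in Q*f:
  r^2: a_2 + q1*a_1 = 0, i.e. 2457836032/1153608313 + (7521280/8067191)*q1 = 0.
Solving this linear system: q1 = -4800461/2100670.
The numerator is Q*f truncated at degree 1: P0 = a_0 = 7424/25289; P1 = a_1 + q1*a_0 = 201409395072/770295732635.

The Pade approximant has numerator coefficients [7424/25289, 201409395072/770295732635]; denominator coefficients [1, -4800461/2100670].


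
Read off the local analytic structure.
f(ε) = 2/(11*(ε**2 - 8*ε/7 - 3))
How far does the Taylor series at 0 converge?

Denominator factor (ε**2 - 8*ε/7 - 3): discriminant 652/49, real irrational roots 4/7 + (1/7)*sqrt(163) and 4/7 - (1/7)*sqrt(163); poles of order 1, moduli 4/7 + (1/7)*sqrt(163) and -4/7 + (1/7)*sqrt(163).
The radius of convergence is the smallest modulus among the singular points: -4/7 + (1/7)*sqrt(163).

The radius of convergence is -4/7 + (1/7)*sqrt(163).


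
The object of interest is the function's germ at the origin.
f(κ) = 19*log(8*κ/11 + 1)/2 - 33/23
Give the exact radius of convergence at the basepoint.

Branch term (19/2)*log(1 - κ/(-11/8)): its argument vanishes at κ = -11/8, a logarithmic branch point, modulus 11/8.
The radius of convergence is the smallest modulus among the singular points: 11/8.

The radius of convergence is 11/8.


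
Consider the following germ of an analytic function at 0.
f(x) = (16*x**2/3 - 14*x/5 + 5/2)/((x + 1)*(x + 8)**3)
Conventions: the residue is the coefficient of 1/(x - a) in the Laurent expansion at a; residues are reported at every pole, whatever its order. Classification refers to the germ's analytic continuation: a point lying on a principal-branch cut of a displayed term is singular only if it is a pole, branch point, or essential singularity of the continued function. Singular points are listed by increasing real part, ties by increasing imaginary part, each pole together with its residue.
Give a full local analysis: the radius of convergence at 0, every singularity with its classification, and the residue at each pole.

Denominator factor (x + 1): pole of order 1 at -1, modulus 1.
Denominator factor (x + 8)^3: pole of order 3 at -8, modulus 8.
The radius of convergence is the smallest modulus among the singular points: 1.
At the order-3 pole -8 set g(x) = (x - (-8))^3*f(x) = (16*x**2/3 - 14*x/5 + 5/2)/(x + 1).
Order-3 pole: residue = g''(a)/2; g''(-8) = -319/5145, so the residue is -319/10290.
At the order-1 pole -1 set g(x) = (x - (-1))*f(x) = (16*x**2/3 - 14*x/5 + 5/2)/(x + 8)**3.
Simple pole: residue = g(a) at a = -1, which is 319/10290.
List the singular points by increasing real part (a conjugate pair: the negative imaginary part first).

Radius of convergence at 0: 1.
At -8: a pole of order 3; residue -319/10290.
At -1: a pole of order 1; residue 319/10290.


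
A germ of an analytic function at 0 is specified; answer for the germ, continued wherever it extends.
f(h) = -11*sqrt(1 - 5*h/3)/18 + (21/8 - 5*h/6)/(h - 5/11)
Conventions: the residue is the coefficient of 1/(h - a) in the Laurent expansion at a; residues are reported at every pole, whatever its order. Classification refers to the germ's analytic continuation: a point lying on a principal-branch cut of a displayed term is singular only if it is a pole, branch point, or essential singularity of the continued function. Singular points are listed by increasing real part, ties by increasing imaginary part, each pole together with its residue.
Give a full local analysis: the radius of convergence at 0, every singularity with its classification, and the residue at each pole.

Denominator factor (h - 5/11): pole of order 1 at 5/11, modulus 5/11.
Branch term (-11/18)*sqrt(1 - h/(3/5)): its argument vanishes at h = 3/5, a square-root branch point, modulus 3/5.
The radius of convergence is the smallest modulus among the singular points: 5/11.
The branch term is analytic at 5/11 and contributes nothing to the residue; only the rational part matters.
At the order-1 pole 5/11 set g(h) = (h - (5/11))*(rational part) = 21/8 - 5*h/6.
Simple pole: residue = g(a) at a = 5/11, which is 593/264.
List the singular points by increasing real part (a conjugate pair: the negative imaginary part first).

Radius of convergence at 0: 5/11.
At 5/11: a pole of order 1; residue 593/264.
At 3/5: an algebraic (square-root) branch point.


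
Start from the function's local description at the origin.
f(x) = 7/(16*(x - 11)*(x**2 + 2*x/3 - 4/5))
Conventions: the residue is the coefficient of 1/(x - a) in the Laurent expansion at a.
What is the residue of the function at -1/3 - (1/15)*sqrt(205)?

The residue is -105/61216 + (1785/1254928)*sqrt(205).

The factor x**2 + 2*x/3 - 4/5 splits as (x - a)(x - a') with a = -1/3 - (1/15)*sqrt(205), a' = -1/3 + (1/15)*sqrt(205). At the order-1 pole a set g(x) = (x - a)*f(x) = [7/(16*(x - 11))] / (x - a').
Simple pole: residue = g(a) at a = -1/3 - (1/15)*sqrt(205), which is -105/61216 + (1785/1254928)*sqrt(205).


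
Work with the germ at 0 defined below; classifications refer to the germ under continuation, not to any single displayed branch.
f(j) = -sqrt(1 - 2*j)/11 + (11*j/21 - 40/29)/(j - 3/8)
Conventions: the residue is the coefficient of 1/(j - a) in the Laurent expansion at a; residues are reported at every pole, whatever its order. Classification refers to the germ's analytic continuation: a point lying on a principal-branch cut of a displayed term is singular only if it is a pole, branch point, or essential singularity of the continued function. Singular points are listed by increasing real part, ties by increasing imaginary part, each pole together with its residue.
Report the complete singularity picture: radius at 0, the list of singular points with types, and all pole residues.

Denominator factor (j - 3/8): pole of order 1 at 3/8, modulus 3/8.
Branch term (-1/11)*sqrt(1 - j/(1/2)): its argument vanishes at j = 1/2, a square-root branch point, modulus 1/2.
The radius of convergence is the smallest modulus among the singular points: 3/8.
The branch term is analytic at 3/8 and contributes nothing to the residue; only the rational part matters.
At the order-1 pole 3/8 set g(j) = (j - (3/8))*(rational part) = 11*j/21 - 40/29.
Simple pole: residue = g(a) at a = 3/8, which is -1921/1624.
List the singular points by increasing real part (a conjugate pair: the negative imaginary part first).

Radius of convergence at 0: 3/8.
At 3/8: a pole of order 1; residue -1921/1624.
At 1/2: an algebraic (square-root) branch point.


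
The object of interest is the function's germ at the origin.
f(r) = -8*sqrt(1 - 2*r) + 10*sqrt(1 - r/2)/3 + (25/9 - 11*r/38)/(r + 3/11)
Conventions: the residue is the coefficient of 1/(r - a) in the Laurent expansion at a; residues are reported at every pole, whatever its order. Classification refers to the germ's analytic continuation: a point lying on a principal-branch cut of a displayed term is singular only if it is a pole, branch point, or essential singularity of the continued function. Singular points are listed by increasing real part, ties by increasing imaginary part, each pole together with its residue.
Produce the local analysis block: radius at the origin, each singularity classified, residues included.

Radius of convergence at 0: 3/11.
At -3/11: a pole of order 1; residue 977/342.
At 1/2: an algebraic (square-root) branch point.
At 2: an algebraic (square-root) branch point.

Denominator factor (r + 3/11): pole of order 1 at -3/11, modulus 3/11.
Branch term (10/3)*sqrt(1 - r/(2)): its argument vanishes at r = 2, a square-root branch point, modulus 2.
Branch term (-8)*sqrt(1 - r/(1/2)): its argument vanishes at r = 1/2, a square-root branch point, modulus 1/2.
The radius of convergence is the smallest modulus among the singular points: 3/11.
The branch terms are analytic at -3/11 and contribute nothing to the residue; only the rational part matters.
At the order-1 pole -3/11 set g(r) = (r - (-3/11))*(rational part) = 25/9 - 11*r/38.
Simple pole: residue = g(a) at a = -3/11, which is 977/342.
List the singular points by increasing real part (a conjugate pair: the negative imaginary part first).


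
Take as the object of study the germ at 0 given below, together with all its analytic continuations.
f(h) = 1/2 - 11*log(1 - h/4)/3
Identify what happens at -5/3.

The point is a regular point.

There is no denominator, hence no pole anywhere.
Branch term log(1 - h/(4)): argument at -5/3 is 17/12, nonzero, so -5/3 is not its branch point (a point on a principal cut is still regular for the continued germ).
So the germ continues analytically to -5/3.


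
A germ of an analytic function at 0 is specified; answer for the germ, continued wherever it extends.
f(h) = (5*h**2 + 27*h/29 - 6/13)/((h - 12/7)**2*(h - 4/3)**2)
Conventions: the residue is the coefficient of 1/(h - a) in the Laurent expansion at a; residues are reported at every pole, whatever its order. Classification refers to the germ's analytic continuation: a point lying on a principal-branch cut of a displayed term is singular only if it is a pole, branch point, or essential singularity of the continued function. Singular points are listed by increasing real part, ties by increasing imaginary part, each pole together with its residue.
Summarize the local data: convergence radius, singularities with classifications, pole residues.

Radius of convergence at 0: 4/3.
At 4/3: a pole of order 2; residue 21621789/48256.
At 12/7: a pole of order 2; residue -21621789/48256.

Denominator factor (h - 4/3)^2: pole of order 2 at 4/3, modulus 4/3.
Denominator factor (h - 12/7)^2: pole of order 2 at 12/7, modulus 12/7.
The radius of convergence is the smallest modulus among the singular points: 4/3.
At the order-2 pole 4/3 set g(h) = (h - (4/3))^2*f(h) = (5*h**2 + 27*h/29 - 6/13)/(h - 12/7)**2.
Order-2 pole: residue = g'(a); g'(4/3) = 21621789/48256, so the residue is 21621789/48256.
At the order-2 pole 12/7 set g(h) = (h - (12/7))^2*f(h) = (5*h**2 + 27*h/29 - 6/13)/(h - 4/3)**2.
Order-2 pole: residue = g'(a); g'(12/7) = -21621789/48256, so the residue is -21621789/48256.
List the singular points by increasing real part (a conjugate pair: the negative imaginary part first).


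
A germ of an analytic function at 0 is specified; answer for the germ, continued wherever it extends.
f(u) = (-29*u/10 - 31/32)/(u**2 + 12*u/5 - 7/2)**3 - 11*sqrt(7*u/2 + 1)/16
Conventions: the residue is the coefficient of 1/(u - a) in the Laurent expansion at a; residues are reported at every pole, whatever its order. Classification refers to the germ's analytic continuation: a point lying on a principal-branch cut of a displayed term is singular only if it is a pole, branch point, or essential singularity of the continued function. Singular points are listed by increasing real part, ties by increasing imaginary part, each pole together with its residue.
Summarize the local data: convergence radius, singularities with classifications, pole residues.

Denominator factor (u**2 + 12*u/5 - 7/2)^3: discriminant 494/25, real irrational roots -6/5 + (1/10)*sqrt(494) and -6/5 - (1/10)*sqrt(494); poles of order 3, moduli -6/5 + (1/10)*sqrt(494) and 6/5 + (1/10)*sqrt(494).
Branch term (-11/16)*sqrt(1 - u/(-2/7)): its argument vanishes at u = -2/7, a square-root branch point, modulus 2/7.
The radius of convergence is the smallest modulus among the singular points: 2/7.
The branch term is analytic at -6/5 - (1/10)*sqrt(494) and contributes nothing to the residue; only the rational part matters.
The factor u**2 + 12*u/5 - 7/2 splits as (u - a)(u - a') with a = -6/5 - (1/10)*sqrt(494), a' = -6/5 + (1/10)*sqrt(494). At the order-3 pole a set g(u) = (u - a)^3*(rational part) = [-29*u/10 - 31/32] / (u - a')^3.
Order-3 pole: residue = g''(a)/2; g''(-6/5 - (1/10)*sqrt(494)) = -(753375/964430272)*sqrt(494), so the residue is -(753375/1928860544)*sqrt(494).
The branch term is analytic at -6/5 + (1/10)*sqrt(494) and contributes nothing to the residue; only the rational part matters.
The factor u**2 + 12*u/5 - 7/2 splits as (u - a)(u - a') with a = -6/5 + (1/10)*sqrt(494), a' = -6/5 - (1/10)*sqrt(494). At the order-3 pole a set g(u) = (u - a)^3*(rational part) = [-29*u/10 - 31/32] / (u - a')^3.
Order-3 pole: residue = g''(a)/2; g''(-6/5 + (1/10)*sqrt(494)) = (753375/964430272)*sqrt(494), so the residue is (753375/1928860544)*sqrt(494).
List the singular points by increasing real part (a conjugate pair: the negative imaginary part first).

Radius of convergence at 0: 2/7.
At -6/5 - (1/10)*sqrt(494): a pole of order 3; residue -(753375/1928860544)*sqrt(494).
At -2/7: an algebraic (square-root) branch point.
At -6/5 + (1/10)*sqrt(494): a pole of order 3; residue (753375/1928860544)*sqrt(494).


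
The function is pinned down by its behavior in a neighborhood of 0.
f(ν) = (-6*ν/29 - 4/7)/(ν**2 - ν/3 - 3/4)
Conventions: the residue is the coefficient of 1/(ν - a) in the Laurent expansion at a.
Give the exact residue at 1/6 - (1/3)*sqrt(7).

The residue is -3/29 + (369/2842)*sqrt(7).

The factor ν**2 - ν/3 - 3/4 splits as (ν - a)(ν - a') with a = 1/6 - (1/3)*sqrt(7), a' = 1/6 + (1/3)*sqrt(7). At the order-1 pole a set g(ν) = (ν - a)*f(ν) = [-6*ν/29 - 4/7] / (ν - a').
Simple pole: residue = g(a) at a = 1/6 - (1/3)*sqrt(7), which is -3/29 + (369/2842)*sqrt(7).


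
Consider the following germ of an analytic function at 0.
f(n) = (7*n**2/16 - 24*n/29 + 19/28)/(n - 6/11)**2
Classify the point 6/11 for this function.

The denominator factor n - 6/11 vanishes at 6/11 and appears to the power 2; the numerator there equals 8777/24563, nonzero, and no other factor vanishes.
Hence a pole whose order is the multiplicity, 2.

The point is a pole of order 2.


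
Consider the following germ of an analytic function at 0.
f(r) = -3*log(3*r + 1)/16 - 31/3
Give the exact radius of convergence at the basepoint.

Branch term (-3/16)*log(1 - r/(-1/3)): its argument vanishes at r = -1/3, a logarithmic branch point, modulus 1/3.
The radius of convergence is the smallest modulus among the singular points: 1/3.

The radius of convergence is 1/3.


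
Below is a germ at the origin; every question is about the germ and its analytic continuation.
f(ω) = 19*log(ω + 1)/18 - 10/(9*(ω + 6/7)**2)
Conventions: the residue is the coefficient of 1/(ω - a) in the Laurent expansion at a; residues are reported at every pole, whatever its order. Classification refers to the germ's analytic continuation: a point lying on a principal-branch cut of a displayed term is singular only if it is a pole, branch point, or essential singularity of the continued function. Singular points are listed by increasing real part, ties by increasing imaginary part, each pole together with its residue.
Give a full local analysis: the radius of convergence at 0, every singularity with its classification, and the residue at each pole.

Denominator factor (ω + 6/7)^2: pole of order 2 at -6/7, modulus 6/7.
Branch term (19/18)*log(1 - ω/(-1)): its argument vanishes at ω = -1, a logarithmic branch point, modulus 1.
The radius of convergence is the smallest modulus among the singular points: 6/7.
The branch term is analytic at -6/7 and contributes nothing to the residue; only the rational part matters.
At the order-2 pole -6/7 set g(ω) = (ω - (-6/7))^2*(rational part) = -10/9.
Order-2 pole: residue = g'(a); g'(-6/7) = 0, so the residue is 0.
List the singular points by increasing real part (a conjugate pair: the negative imaginary part first).

Radius of convergence at 0: 6/7.
At -1: a logarithmic branch point.
At -6/7: a pole of order 2; residue 0.


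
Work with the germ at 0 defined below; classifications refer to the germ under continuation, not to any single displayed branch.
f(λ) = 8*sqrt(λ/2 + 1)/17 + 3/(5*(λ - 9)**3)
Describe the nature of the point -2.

The point is an algebraic (square-root) branch point.

The term (8/17)*sqrt(1 - λ/(-2)) has argument 1 - -2/(-2) = 0 at -2: a square-root (algebraic, two-sheeted) branch point; the remaining terms are analytic or single-valued there.


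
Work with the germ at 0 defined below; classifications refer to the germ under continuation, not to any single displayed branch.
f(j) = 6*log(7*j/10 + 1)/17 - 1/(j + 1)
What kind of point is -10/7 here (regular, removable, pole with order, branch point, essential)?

The point is a logarithmic branch point.

The term (6/17)*log(1 - j/(-10/7)) has argument 1 - -10/7/(-10/7) = 0 at -10/7: a logarithmic (infinitely-sheeted) branch point; the remaining terms are analytic or single-valued there.


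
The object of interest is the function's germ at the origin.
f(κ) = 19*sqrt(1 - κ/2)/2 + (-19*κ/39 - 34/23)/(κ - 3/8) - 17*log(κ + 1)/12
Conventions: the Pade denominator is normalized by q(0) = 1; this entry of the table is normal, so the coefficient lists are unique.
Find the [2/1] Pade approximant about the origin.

Taylor coefficients needed (expand at 0): a_0 = 1855/138, a_1 = 172645/21528, a_2 = 16485997/516672, a_3 = 517361087/6200064.
Write the denominator as Q(κ) = 1 + q1*κ. Requiring Q*f - P = O(κ^4) with deg P <= 2 kills the coefficients of κ^3..κ^3 in Q*f:
  κ^3: a_3 + q1*a_2 = 0, i.e. 517361087/6200064 + (16485997/516672)*q1 = 0.
Solving this linear system: q1 = -517361087/197831964.
The numerator is Q*f truncated at degree 2: P0 = a_0 = 1855/138; P1 = a_1 + q1*a_0 = -104673235445/3857723298; P2 = a_2 + q1*a_1 = 9440406137/863266752.

The Pade approximant has numerator coefficients [1855/138, -104673235445/3857723298, 9440406137/863266752]; denominator coefficients [1, -517361087/197831964].


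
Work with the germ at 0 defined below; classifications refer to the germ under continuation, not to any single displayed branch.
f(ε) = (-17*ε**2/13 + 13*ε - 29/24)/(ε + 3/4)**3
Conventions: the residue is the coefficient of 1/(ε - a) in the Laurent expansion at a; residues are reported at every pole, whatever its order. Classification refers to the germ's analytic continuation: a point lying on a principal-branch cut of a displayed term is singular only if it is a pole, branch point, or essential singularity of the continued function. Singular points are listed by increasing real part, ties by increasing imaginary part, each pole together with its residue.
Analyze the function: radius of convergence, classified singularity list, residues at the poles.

Denominator factor (ε + 3/4)^3: pole of order 3 at -3/4, modulus 3/4.
The radius of convergence is the smallest modulus among the singular points: 3/4.
At the order-3 pole -3/4 set g(ε) = (ε - (-3/4))^3*f(ε) = -17*ε**2/13 + 13*ε - 29/24.
Order-3 pole: residue = g''(a)/2; g''(-3/4) = -34/13, so the residue is -17/13.

Radius of convergence at 0: 3/4.
At -3/4: a pole of order 3; residue -17/13.


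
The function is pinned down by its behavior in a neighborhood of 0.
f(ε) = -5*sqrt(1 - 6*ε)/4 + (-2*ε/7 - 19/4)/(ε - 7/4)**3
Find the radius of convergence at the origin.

The radius of convergence is 1/6.

Denominator factor (ε - 7/4)^3: pole of order 3 at 7/4, modulus 7/4.
Branch term (-5/4)*sqrt(1 - ε/(1/6)): its argument vanishes at ε = 1/6, a square-root branch point, modulus 1/6.
The radius of convergence is the smallest modulus among the singular points: 1/6.


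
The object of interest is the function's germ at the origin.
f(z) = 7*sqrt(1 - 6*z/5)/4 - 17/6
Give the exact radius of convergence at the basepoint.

The radius of convergence is 5/6.

Branch term (7/4)*sqrt(1 - z/(5/6)): its argument vanishes at z = 5/6, a square-root branch point, modulus 5/6.
The radius of convergence is the smallest modulus among the singular points: 5/6.


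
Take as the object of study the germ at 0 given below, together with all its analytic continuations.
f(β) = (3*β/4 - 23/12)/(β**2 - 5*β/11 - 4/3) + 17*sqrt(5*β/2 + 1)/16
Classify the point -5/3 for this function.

The point is a regular point.

Denominator factors: β**2 - 5*β/11 - 4/3 = 218/99 at β = -5/3 — none vanishes.
Branch term sqrt(1 - β/(-2/5)): argument at -5/3 is -19/6, nonzero, so -5/3 is not its branch point (a point on a principal cut is still regular for the continued germ).
So the germ continues analytically to -5/3.


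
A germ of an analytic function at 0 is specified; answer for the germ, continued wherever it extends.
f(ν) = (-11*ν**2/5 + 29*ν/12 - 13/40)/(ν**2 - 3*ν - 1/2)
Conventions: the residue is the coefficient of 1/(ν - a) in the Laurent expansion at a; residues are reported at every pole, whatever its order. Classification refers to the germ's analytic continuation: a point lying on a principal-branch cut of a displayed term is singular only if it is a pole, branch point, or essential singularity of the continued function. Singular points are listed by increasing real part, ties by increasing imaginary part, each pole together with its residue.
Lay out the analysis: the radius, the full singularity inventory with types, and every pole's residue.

Radius of convergence at 0: -3/2 + (1/2)*sqrt(11).
At 3/2 - (1/2)*sqrt(11): a pole of order 1; residue -251/120 + (7/10)*sqrt(11).
At 3/2 + (1/2)*sqrt(11): a pole of order 1; residue -251/120 - (7/10)*sqrt(11).

Denominator factor (ν**2 - 3*ν - 1/2): discriminant 11, real irrational roots 3/2 + (1/2)*sqrt(11) and 3/2 - (1/2)*sqrt(11); poles of order 1, moduli 3/2 + (1/2)*sqrt(11) and -3/2 + (1/2)*sqrt(11).
The radius of convergence is the smallest modulus among the singular points: -3/2 + (1/2)*sqrt(11).
The factor ν**2 - 3*ν - 1/2 splits as (ν - a)(ν - a') with a = 3/2 - (1/2)*sqrt(11), a' = 3/2 + (1/2)*sqrt(11). At the order-1 pole a set g(ν) = (ν - a)*f(ν) = [-11*ν**2/5 + 29*ν/12 - 13/40] / (ν - a').
Simple pole: residue = g(a) at a = 3/2 - (1/2)*sqrt(11), which is -251/120 + (7/10)*sqrt(11).
The factor ν**2 - 3*ν - 1/2 splits as (ν - a)(ν - a') with a = 3/2 + (1/2)*sqrt(11), a' = 3/2 - (1/2)*sqrt(11). At the order-1 pole a set g(ν) = (ν - a)*f(ν) = [-11*ν**2/5 + 29*ν/12 - 13/40] / (ν - a').
Simple pole: residue = g(a) at a = 3/2 + (1/2)*sqrt(11), which is -251/120 - (7/10)*sqrt(11).
List the singular points by increasing real part (a conjugate pair: the negative imaginary part first).


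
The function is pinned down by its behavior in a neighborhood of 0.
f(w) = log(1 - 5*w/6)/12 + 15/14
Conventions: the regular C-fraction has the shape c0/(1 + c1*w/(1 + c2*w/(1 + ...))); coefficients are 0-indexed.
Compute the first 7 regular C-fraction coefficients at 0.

Taylor coefficients (expand at 0): a_0 = 15/14, a_1 = -5/72, a_2 = -25/864, a_3 = -125/7776, a_4 = -625/62208, a_5 = -625/93312, a_6 = -15625/3359232.
c0 = a_0 = 15/14. Peel one level at a time: if S = 1 + c*w/S' with S'(0) = 1, then c is the w-coefficient of S and S' = c*w/(S - 1).
S_1 = c0/f = 1 + (7/108)*w + (91/2916)*w^2 + ...; c1 = 7/108.
S_2 = c1*w/(S_1 - 1) = 1 + (-13/27)*w + (-25/432)*w^2 + ...; c2 = -13/27.
S_3 = c2*w/(S_2 - 1) = 1 + (-25/208)*w + (-4625/129792)*w^2 + ...; c3 = -25/208.
S_4 = c3*w/(S_3 - 1) = 1 + (-185/624)*w + (-5/108)*w^2 + ...; c4 = -185/624.
S_5 = c4*w/(S_4 - 1) = 1 + (-52/333)*w + (-4511/110889)*w^2 + ...; c5 = -52/333.
S_6 = c5*w/(S_5 - 1) = 1 + (-347/1332)*w + ...; c6 = -347/1332.

The regular C-fraction coefficients are [15/14, 7/108, -13/27, -25/208, -185/624, -52/333, -347/1332].


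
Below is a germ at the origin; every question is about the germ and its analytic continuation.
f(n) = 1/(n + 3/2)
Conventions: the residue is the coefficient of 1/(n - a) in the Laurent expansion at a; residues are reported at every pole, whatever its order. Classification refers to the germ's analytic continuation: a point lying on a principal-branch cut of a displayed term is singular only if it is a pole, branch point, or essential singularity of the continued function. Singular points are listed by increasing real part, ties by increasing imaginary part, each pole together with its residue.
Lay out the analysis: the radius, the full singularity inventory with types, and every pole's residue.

Denominator factor (n + 3/2): pole of order 1 at -3/2, modulus 3/2.
The radius of convergence is the smallest modulus among the singular points: 3/2.
At the order-1 pole -3/2 set g(n) = (n - (-3/2))*f(n) = 1.
Simple pole: residue = g(a) at a = -3/2, which is 1.

Radius of convergence at 0: 3/2.
At -3/2: a pole of order 1; residue 1.


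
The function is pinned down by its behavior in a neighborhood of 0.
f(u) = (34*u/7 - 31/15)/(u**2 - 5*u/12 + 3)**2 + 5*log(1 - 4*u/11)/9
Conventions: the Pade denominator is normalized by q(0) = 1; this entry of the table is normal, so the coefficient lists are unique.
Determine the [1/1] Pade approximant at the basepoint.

The Pade approximant has numerator coefficients [-31/135, 18639350641/38353807800]; denominator coefficients [1, -12496391/13528680].

Taylor coefficients needed (expand at 0): a_0 = -31/135, a_1 = 10249/37422, a_2 = 12496391/49397040.
Write the denominator as Q(u) = 1 + q1*u. Requiring Q*f - P = O(u^3) with deg P <= 1 kills the coefficients of u^2..u^2 in Q*f:
  u^2: a_2 + q1*a_1 = 0, i.e. 12496391/49397040 + (10249/37422)*q1 = 0.
Solving this linear system: q1 = -12496391/13528680.
The numerator is Q*f truncated at degree 1: P0 = a_0 = -31/135; P1 = a_1 + q1*a_0 = 18639350641/38353807800.


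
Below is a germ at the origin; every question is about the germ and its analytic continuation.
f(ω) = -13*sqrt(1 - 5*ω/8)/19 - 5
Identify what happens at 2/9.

There is no denominator, hence no pole anywhere.
Branch term sqrt(1 - ω/(8/5)): argument at 2/9 is 31/36, nonzero, so 2/9 is not its branch point (a point on a principal cut is still regular for the continued germ).
So the germ continues analytically to 2/9.

The point is a regular point.


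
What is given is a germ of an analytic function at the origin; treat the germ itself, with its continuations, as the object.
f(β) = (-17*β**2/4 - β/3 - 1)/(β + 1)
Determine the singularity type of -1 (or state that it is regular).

The point is a pole of order 1.

The denominator factor β + 1 vanishes at -1 and appears to the power 1; the numerator there equals -59/12, nonzero, and no other factor vanishes.
Hence a pole whose order is the multiplicity, 1.


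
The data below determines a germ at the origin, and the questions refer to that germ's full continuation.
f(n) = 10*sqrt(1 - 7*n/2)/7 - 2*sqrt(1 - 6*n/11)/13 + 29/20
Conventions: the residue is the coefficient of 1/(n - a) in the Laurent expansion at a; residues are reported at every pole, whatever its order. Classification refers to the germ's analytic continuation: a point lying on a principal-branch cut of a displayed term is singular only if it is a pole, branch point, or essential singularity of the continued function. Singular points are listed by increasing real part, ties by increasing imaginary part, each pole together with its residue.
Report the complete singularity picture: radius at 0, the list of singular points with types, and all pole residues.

Radius of convergence at 0: 2/7.
At 2/7: an algebraic (square-root) branch point.
At 11/6: an algebraic (square-root) branch point.

Branch term (10/7)*sqrt(1 - n/(2/7)): its argument vanishes at n = 2/7, a square-root branch point, modulus 2/7.
Branch term (-2/13)*sqrt(1 - n/(11/6)): its argument vanishes at n = 11/6, a square-root branch point, modulus 11/6.
The radius of convergence is the smallest modulus among the singular points: 2/7.
List the singular points by increasing real part (a conjugate pair: the negative imaginary part first).


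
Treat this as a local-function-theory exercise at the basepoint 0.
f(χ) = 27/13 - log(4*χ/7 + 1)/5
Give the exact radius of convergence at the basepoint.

The radius of convergence is 7/4.

Branch term (-1/5)*log(1 - χ/(-7/4)): its argument vanishes at χ = -7/4, a logarithmic branch point, modulus 7/4.
The radius of convergence is the smallest modulus among the singular points: 7/4.


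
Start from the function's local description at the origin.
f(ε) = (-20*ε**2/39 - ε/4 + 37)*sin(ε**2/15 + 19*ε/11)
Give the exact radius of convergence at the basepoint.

The factor sin(ε**2/15 + 19*ε/11) is entire and contributes no finite singular point.
The polynomial part has no poles.
No finite singular points: the Taylor series at 0 converges everywhere.

The radius of convergence is infinite.


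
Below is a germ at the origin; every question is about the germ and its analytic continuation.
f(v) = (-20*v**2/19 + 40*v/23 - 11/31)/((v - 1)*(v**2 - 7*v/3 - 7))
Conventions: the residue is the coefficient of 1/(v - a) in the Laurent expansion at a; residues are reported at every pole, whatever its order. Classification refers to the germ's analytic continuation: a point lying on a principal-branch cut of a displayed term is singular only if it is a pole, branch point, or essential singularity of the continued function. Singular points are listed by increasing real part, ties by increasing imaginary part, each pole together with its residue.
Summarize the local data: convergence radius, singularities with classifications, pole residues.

Radius of convergence at 0: 1.
At 7/6 - (1/6)*sqrt(301): a pole of order 1; residue -343021/677350 + (1113979/203882350)*sqrt(301).
At 1: a pole of order 1; residue -13479/338675.
At 7/6 + (1/6)*sqrt(301): a pole of order 1; residue -343021/677350 - (1113979/203882350)*sqrt(301).

Denominator factor (v - 1): pole of order 1 at 1, modulus 1.
Denominator factor (v**2 - 7*v/3 - 7): discriminant 301/9, real irrational roots 7/6 + (1/6)*sqrt(301) and 7/6 - (1/6)*sqrt(301); poles of order 1, moduli 7/6 + (1/6)*sqrt(301) and -7/6 + (1/6)*sqrt(301).
The radius of convergence is the smallest modulus among the singular points: 1.
The factor v**2 - 7*v/3 - 7 splits as (v - a)(v - a') with a = 7/6 - (1/6)*sqrt(301), a' = 7/6 + (1/6)*sqrt(301). At the order-1 pole a set g(v) = (v - a)*f(v) = [(-20*v**2/19 + 40*v/23 - 11/31)/(v - 1)] / (v - a').
Simple pole: residue = g(a) at a = 7/6 - (1/6)*sqrt(301), which is -343021/677350 + (1113979/203882350)*sqrt(301).
At the order-1 pole 1 set g(v) = (v - (1))*f(v) = (-20*v**2/19 + 40*v/23 - 11/31)/(v**2 - 7*v/3 - 7).
Simple pole: residue = g(a) at a = 1, which is -13479/338675.
The factor v**2 - 7*v/3 - 7 splits as (v - a)(v - a') with a = 7/6 + (1/6)*sqrt(301), a' = 7/6 - (1/6)*sqrt(301). At the order-1 pole a set g(v) = (v - a)*f(v) = [(-20*v**2/19 + 40*v/23 - 11/31)/(v - 1)] / (v - a').
Simple pole: residue = g(a) at a = 7/6 + (1/6)*sqrt(301), which is -343021/677350 - (1113979/203882350)*sqrt(301).
List the singular points by increasing real part (a conjugate pair: the negative imaginary part first).
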